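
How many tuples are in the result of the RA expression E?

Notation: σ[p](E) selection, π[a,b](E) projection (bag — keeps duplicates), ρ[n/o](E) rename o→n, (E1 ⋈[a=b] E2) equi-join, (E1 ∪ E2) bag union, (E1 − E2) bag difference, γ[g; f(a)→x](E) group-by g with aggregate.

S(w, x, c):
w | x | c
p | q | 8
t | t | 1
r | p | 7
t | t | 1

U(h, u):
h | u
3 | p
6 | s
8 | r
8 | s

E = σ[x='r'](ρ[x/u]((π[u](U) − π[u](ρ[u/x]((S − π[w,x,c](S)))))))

Subexpression sizes:
  U → 4
  π[u](U) → 4
  S → 4
  S → 4
  π[w,x,c](S) → 4
  (S − π[w,x,c](S)) → 0
  ρ[u/x]((S − π[w,x,c](S))) → 0
  π[u](ρ[u/x]((S − π[w,x,c](S)))) → 0
  (π[u](U) − π[u](ρ[u/x]((S − π[w,x,c](S))))) → 4
  ρ[x/u]((π[u](U) − π[u](ρ[u/x]((S − π[w,x,c](S)))))) → 4
  σ[x='r'](ρ[x/u]((π[u](U) − π[u](ρ[u/x]((S − π[w,x,c](S))))))) → 1

|E| = 1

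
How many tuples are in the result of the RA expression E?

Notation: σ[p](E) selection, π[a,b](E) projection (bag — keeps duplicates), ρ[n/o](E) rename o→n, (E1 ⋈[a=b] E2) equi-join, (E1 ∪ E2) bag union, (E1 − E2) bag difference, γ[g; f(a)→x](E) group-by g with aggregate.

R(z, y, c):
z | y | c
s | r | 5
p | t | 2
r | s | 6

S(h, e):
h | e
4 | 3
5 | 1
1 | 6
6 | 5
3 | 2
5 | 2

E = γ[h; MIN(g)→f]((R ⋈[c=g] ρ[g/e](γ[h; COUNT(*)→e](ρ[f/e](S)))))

Per-node cardinality:
  R → 3
  S → 6
  ρ[f/e](S) → 6
  γ[h; COUNT(*)→e](ρ[f/e](S)) → 5
  ρ[g/e](γ[h; COUNT(*)→e](ρ[f/e](S))) → 5
  (R ⋈[c=g] ρ[g/e](γ[h; COUNT(*)→e](ρ[f/e](S)))) → 1
  γ[h; MIN(g)→f]((R ⋈[c=g] ρ[g/e](γ[h; COUNT(*)→e](ρ[f/e](S))))) → 1

|E| = 1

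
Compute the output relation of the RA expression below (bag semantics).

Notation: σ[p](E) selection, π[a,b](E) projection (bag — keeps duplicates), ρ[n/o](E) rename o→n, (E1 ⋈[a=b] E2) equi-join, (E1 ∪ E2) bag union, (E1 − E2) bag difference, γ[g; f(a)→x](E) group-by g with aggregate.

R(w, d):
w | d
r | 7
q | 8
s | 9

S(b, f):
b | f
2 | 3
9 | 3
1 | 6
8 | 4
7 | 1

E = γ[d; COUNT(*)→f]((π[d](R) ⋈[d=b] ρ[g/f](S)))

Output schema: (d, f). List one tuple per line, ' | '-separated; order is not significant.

Subexpression sizes:
  R → 3
  π[d](R) → 3
  S → 5
  ρ[g/f](S) → 5
  (π[d](R) ⋈[d=b] ρ[g/f](S)) → 3
  γ[d; COUNT(*)→f]((π[d](R) ⋈[d=b] ρ[g/f](S))) → 3

== RESULT ==
d | f
7 | 1
8 | 1
9 | 1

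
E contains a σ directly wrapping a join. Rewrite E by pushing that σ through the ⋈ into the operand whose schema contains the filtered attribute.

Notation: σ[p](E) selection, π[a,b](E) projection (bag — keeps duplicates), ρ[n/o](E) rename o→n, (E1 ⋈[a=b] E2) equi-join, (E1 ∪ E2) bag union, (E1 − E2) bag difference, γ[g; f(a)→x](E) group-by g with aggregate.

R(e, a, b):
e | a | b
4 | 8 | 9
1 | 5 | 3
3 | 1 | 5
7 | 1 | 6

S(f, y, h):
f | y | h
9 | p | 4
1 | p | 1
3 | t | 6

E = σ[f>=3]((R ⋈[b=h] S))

σ filters on f, owned by the right side.
E' = (R ⋈[b=h] σ[f>=3](S))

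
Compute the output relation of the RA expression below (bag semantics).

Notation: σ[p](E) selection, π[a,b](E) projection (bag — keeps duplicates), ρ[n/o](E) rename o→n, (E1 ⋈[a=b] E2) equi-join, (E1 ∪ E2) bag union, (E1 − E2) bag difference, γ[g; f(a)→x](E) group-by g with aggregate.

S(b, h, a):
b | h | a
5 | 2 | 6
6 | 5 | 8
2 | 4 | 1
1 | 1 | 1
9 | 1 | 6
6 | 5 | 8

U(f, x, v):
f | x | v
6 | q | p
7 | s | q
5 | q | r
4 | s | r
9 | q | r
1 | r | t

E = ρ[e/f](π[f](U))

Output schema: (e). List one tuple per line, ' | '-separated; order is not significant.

Row counts bottom-up:
  U → 6
  π[f](U) → 6
  ρ[e/f](π[f](U)) → 6

== RESULT ==
e
1
4
5
6
7
9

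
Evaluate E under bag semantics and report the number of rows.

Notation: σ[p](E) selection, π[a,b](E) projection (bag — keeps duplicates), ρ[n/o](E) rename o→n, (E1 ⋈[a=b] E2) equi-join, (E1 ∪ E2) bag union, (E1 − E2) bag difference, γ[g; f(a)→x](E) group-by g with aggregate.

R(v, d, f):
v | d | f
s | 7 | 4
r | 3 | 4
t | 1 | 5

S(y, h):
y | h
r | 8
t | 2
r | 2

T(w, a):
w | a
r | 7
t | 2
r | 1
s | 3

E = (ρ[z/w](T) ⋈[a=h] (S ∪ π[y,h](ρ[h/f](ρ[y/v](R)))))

Stepwise |·|:
  T → 4
  ρ[z/w](T) → 4
  S → 3
  R → 3
  ρ[y/v](R) → 3
  ρ[h/f](ρ[y/v](R)) → 3
  π[y,h](ρ[h/f](ρ[y/v](R))) → 3
  (S ∪ π[y,h](ρ[h/f](ρ[y/v](R)))) → 6
  (ρ[z/w](T) ⋈[a=h] (S ∪ π[y,h](ρ[h/f](ρ[y/v](R))))) → 2

|E| = 2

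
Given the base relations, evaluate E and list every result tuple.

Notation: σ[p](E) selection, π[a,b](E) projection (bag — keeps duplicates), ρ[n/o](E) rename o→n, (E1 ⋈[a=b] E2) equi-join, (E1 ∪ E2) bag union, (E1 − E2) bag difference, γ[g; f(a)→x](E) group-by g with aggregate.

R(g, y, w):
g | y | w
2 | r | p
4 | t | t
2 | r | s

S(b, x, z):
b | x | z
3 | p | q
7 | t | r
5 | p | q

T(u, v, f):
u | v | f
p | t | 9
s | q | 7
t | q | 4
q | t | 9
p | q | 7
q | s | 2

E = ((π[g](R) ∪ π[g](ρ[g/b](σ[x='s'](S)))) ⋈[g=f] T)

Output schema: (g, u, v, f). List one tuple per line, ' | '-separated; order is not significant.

Subexpression sizes:
  R → 3
  π[g](R) → 3
  S → 3
  σ[x='s'](S) → 0
  ρ[g/b](σ[x='s'](S)) → 0
  π[g](ρ[g/b](σ[x='s'](S))) → 0
  (π[g](R) ∪ π[g](ρ[g/b](σ[x='s'](S)))) → 3
  T → 6
  ((π[g](R) ∪ π[g](ρ[g/b](σ[x='s'](S)))) ⋈[g=f] T) → 3

== RESULT ==
g | u | v | f
2 | q | s | 2
2 | q | s | 2
4 | t | q | 4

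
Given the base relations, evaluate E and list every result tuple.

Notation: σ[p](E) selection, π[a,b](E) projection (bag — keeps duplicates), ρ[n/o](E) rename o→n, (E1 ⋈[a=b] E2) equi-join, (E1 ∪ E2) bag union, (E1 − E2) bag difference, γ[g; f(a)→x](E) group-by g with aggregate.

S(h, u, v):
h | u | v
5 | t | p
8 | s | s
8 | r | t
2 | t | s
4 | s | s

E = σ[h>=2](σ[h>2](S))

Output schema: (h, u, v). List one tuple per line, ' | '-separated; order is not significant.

Subexpression sizes:
  S → 5
  σ[h>2](S) → 4
  σ[h>=2](σ[h>2](S)) → 4

== RESULT ==
h | u | v
4 | s | s
5 | t | p
8 | r | t
8 | s | s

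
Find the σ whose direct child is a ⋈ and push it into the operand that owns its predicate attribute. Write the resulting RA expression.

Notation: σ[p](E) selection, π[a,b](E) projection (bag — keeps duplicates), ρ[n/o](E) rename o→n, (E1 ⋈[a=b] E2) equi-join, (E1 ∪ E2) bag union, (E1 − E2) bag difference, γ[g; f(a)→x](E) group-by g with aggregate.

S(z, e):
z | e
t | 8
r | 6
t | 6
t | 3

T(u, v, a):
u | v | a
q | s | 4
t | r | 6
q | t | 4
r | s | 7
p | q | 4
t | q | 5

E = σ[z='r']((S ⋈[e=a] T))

σ filters on z, owned by the left side.
E' = (σ[z='r'](S) ⋈[e=a] T)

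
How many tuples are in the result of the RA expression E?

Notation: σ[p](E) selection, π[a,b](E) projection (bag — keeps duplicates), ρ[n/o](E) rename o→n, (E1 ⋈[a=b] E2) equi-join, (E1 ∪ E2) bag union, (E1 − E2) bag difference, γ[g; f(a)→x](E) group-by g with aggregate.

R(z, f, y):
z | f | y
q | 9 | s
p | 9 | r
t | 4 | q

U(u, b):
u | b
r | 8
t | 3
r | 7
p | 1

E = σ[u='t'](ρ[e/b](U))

Stepwise |·|:
  U → 4
  ρ[e/b](U) → 4
  σ[u='t'](ρ[e/b](U)) → 1

|E| = 1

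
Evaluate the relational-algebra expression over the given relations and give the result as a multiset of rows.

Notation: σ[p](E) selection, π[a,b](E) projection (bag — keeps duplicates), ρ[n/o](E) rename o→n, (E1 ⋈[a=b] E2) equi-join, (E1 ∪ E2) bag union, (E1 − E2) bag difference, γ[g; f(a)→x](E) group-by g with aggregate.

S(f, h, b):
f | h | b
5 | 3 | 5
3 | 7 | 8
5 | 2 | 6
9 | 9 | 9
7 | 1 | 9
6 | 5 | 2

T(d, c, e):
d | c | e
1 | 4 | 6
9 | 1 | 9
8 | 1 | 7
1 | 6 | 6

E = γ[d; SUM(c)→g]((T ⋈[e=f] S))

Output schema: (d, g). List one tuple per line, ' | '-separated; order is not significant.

Stepwise |·|:
  T → 4
  S → 6
  (T ⋈[e=f] S) → 4
  γ[d; SUM(c)→g]((T ⋈[e=f] S)) → 3

== RESULT ==
d | g
1 | 10
8 | 1
9 | 1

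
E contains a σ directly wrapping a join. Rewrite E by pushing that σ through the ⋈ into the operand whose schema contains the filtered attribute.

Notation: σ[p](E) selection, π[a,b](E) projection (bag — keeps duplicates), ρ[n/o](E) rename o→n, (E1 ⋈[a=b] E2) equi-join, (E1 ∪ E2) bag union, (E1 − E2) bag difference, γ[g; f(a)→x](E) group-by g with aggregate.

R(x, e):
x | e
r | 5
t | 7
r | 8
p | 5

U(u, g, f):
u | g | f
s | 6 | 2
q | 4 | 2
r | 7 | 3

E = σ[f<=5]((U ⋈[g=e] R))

σ filters on f, owned by the left side.
E' = (σ[f<=5](U) ⋈[g=e] R)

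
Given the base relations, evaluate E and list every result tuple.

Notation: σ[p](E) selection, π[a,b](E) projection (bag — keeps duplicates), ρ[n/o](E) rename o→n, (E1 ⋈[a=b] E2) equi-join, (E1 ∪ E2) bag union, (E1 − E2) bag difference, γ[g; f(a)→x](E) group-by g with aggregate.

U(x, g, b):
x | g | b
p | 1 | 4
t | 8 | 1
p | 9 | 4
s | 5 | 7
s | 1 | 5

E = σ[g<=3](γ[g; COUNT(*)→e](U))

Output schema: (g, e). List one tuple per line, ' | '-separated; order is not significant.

Row counts bottom-up:
  U → 5
  γ[g; COUNT(*)→e](U) → 4
  σ[g<=3](γ[g; COUNT(*)→e](U)) → 1

== RESULT ==
g | e
1 | 2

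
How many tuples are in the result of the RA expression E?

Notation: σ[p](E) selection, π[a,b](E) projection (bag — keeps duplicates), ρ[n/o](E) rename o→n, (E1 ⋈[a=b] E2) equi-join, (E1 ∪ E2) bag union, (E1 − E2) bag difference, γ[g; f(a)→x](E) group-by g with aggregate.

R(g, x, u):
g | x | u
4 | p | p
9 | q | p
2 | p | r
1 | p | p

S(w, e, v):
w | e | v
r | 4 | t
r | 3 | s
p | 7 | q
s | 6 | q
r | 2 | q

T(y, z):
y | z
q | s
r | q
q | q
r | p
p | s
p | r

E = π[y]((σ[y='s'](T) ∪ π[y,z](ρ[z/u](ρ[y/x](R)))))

Stepwise |·|:
  T → 6
  σ[y='s'](T) → 0
  R → 4
  ρ[y/x](R) → 4
  ρ[z/u](ρ[y/x](R)) → 4
  π[y,z](ρ[z/u](ρ[y/x](R))) → 4
  (σ[y='s'](T) ∪ π[y,z](ρ[z/u](ρ[y/x](R)))) → 4
  π[y]((σ[y='s'](T) ∪ π[y,z](ρ[z/u](ρ[y/x](R))))) → 4

|E| = 4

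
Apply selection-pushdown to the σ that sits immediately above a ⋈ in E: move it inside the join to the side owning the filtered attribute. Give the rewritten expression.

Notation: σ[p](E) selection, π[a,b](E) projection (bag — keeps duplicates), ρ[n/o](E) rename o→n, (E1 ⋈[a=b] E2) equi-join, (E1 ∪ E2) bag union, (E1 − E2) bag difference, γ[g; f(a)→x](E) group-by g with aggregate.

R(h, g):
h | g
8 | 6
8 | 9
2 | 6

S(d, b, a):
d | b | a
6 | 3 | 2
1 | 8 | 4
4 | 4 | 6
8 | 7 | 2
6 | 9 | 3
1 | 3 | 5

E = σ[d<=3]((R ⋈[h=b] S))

σ filters on d, owned by the right side.
E' = (R ⋈[h=b] σ[d<=3](S))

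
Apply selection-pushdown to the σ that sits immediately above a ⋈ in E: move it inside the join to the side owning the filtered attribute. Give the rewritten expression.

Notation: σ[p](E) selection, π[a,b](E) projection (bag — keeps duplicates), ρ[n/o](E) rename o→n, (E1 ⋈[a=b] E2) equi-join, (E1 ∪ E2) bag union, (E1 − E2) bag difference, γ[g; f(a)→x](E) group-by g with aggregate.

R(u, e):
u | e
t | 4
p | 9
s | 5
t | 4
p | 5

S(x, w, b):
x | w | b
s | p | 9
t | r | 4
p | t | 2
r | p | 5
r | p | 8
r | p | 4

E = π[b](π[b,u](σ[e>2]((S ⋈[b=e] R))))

σ filters on e, owned by the right side.
E' = π[b](π[b,u]((S ⋈[b=e] σ[e>2](R))))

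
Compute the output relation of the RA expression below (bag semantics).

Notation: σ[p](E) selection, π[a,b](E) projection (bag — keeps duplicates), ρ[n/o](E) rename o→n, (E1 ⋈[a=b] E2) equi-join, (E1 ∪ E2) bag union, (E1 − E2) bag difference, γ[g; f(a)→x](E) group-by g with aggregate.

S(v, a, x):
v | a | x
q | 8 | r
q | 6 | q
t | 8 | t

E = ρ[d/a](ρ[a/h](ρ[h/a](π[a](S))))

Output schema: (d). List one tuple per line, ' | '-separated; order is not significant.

Row counts bottom-up:
  S → 3
  π[a](S) → 3
  ρ[h/a](π[a](S)) → 3
  ρ[a/h](ρ[h/a](π[a](S))) → 3
  ρ[d/a](ρ[a/h](ρ[h/a](π[a](S)))) → 3

== RESULT ==
d
6
8
8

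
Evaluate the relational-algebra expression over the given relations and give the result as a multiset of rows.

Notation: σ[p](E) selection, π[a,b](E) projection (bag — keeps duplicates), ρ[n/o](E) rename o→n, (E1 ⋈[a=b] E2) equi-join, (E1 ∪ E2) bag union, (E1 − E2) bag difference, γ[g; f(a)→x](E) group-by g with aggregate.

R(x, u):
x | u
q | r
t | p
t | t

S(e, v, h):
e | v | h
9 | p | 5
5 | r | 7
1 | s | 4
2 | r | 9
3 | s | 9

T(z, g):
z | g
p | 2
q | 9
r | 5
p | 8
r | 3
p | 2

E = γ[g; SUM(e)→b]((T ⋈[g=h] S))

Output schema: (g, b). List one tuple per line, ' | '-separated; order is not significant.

Row counts bottom-up:
  T → 6
  S → 5
  (T ⋈[g=h] S) → 3
  γ[g; SUM(e)→b]((T ⋈[g=h] S)) → 2

== RESULT ==
g | b
5 | 9
9 | 5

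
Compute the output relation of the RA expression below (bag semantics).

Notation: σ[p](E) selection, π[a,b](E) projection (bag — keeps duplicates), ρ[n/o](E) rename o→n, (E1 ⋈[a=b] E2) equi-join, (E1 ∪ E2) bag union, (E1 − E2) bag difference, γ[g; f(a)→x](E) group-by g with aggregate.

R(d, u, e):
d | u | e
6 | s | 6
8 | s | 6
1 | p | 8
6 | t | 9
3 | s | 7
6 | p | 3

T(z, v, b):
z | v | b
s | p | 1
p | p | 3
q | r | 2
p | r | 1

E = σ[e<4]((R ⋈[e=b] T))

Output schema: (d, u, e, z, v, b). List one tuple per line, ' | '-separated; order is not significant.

Subexpression sizes:
  R → 6
  T → 4
  (R ⋈[e=b] T) → 1
  σ[e<4]((R ⋈[e=b] T)) → 1

== RESULT ==
d | u | e | z | v | b
6 | p | 3 | p | p | 3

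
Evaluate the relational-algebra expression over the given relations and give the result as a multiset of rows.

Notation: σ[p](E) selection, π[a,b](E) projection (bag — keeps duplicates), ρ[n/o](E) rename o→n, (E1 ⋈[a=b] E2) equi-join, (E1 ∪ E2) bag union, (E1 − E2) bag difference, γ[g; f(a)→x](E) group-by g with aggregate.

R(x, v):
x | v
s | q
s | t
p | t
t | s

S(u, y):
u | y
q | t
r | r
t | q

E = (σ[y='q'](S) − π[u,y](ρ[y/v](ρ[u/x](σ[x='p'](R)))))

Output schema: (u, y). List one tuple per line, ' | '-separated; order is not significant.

Row counts bottom-up:
  S → 3
  σ[y='q'](S) → 1
  R → 4
  σ[x='p'](R) → 1
  ρ[u/x](σ[x='p'](R)) → 1
  ρ[y/v](ρ[u/x](σ[x='p'](R))) → 1
  π[u,y](ρ[y/v](ρ[u/x](σ[x='p'](R)))) → 1
  (σ[y='q'](S) − π[u,y](ρ[y/v](ρ[u/x](σ[x='p'](R))))) → 1

== RESULT ==
u | y
t | q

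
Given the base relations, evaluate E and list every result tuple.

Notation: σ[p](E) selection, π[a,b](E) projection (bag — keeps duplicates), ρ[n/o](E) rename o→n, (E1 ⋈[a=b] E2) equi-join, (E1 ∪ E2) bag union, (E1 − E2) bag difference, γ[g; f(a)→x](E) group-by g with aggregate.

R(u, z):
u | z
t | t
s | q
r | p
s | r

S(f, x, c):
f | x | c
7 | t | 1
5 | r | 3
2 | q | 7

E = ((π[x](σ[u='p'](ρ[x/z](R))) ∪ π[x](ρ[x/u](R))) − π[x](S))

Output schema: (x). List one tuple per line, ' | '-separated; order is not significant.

Subexpression sizes:
  R → 4
  ρ[x/z](R) → 4
  σ[u='p'](ρ[x/z](R)) → 0
  π[x](σ[u='p'](ρ[x/z](R))) → 0
  R → 4
  ρ[x/u](R) → 4
  π[x](ρ[x/u](R)) → 4
  (π[x](σ[u='p'](ρ[x/z](R))) ∪ π[x](ρ[x/u](R))) → 4
  S → 3
  π[x](S) → 3
  ((π[x](σ[u='p'](ρ[x/z](R))) ∪ π[x](ρ[x/u](R))) − π[x](S)) → 2

== RESULT ==
x
s
s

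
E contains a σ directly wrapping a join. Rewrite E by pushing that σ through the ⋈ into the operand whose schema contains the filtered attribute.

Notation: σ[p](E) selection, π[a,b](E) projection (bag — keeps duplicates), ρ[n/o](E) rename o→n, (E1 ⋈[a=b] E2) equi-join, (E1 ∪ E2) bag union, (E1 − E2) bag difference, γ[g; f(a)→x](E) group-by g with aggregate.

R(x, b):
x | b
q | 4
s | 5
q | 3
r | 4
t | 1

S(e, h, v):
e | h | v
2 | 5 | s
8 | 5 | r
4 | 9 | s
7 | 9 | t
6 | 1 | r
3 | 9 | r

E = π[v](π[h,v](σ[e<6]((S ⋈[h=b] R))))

σ filters on e, owned by the left side.
E' = π[v](π[h,v]((σ[e<6](S) ⋈[h=b] R)))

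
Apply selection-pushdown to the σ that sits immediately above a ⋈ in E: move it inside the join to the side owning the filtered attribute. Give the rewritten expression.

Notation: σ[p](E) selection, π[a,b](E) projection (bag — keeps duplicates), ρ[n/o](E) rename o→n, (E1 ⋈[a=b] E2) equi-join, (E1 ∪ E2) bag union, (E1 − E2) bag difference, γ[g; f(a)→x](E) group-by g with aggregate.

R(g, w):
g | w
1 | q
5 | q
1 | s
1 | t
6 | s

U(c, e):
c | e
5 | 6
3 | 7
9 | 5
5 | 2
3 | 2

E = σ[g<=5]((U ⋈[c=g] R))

σ filters on g, owned by the right side.
E' = (U ⋈[c=g] σ[g<=5](R))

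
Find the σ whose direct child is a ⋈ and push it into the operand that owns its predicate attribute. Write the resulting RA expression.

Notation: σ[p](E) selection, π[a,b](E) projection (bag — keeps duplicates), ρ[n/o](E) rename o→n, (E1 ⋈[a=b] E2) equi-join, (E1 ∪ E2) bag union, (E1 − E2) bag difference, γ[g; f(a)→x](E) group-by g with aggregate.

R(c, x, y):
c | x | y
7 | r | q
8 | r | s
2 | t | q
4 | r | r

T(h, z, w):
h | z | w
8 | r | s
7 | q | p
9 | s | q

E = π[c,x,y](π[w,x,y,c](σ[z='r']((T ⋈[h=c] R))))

σ filters on z, owned by the left side.
E' = π[c,x,y](π[w,x,y,c]((σ[z='r'](T) ⋈[h=c] R)))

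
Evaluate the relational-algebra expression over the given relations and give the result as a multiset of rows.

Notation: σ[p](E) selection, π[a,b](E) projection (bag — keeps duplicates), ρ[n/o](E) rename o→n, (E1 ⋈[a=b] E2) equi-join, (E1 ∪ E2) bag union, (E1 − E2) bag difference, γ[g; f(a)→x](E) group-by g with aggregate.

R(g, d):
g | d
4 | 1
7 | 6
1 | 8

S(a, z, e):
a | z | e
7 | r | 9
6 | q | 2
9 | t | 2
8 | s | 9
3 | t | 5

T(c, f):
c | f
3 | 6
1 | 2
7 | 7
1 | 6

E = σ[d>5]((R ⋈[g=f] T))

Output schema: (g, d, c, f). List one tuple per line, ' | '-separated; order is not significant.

Stepwise |·|:
  R → 3
  T → 4
  (R ⋈[g=f] T) → 1
  σ[d>5]((R ⋈[g=f] T)) → 1

== RESULT ==
g | d | c | f
7 | 6 | 7 | 7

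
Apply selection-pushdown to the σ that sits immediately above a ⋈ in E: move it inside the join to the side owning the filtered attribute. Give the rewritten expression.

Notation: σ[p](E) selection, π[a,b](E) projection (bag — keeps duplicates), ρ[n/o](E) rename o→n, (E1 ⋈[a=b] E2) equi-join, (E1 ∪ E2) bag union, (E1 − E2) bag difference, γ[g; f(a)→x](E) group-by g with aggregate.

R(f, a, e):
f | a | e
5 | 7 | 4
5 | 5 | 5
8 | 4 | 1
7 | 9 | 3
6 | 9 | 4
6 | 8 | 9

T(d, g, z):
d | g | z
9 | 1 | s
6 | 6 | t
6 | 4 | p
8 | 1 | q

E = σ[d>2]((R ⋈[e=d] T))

σ filters on d, owned by the right side.
E' = (R ⋈[e=d] σ[d>2](T))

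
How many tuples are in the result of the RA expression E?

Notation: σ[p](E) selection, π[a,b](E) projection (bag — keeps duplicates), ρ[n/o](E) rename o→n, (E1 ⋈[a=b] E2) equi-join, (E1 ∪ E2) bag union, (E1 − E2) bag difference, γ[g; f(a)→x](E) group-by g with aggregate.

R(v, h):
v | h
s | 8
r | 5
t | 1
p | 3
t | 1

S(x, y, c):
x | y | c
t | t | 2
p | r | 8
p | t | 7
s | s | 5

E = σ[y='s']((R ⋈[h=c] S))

Row counts bottom-up:
  R → 5
  S → 4
  (R ⋈[h=c] S) → 2
  σ[y='s']((R ⋈[h=c] S)) → 1

|E| = 1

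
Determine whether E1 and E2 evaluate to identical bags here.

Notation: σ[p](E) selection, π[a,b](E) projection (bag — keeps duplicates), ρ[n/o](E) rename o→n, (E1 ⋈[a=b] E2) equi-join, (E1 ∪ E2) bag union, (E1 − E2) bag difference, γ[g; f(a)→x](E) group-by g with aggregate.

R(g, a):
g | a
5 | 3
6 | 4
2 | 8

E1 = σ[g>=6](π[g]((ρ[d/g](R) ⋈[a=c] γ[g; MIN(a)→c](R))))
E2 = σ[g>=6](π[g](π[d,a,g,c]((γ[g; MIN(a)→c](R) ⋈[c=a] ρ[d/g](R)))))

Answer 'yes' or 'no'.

E1 per-node cardinality:
  R → 3
  ρ[d/g](R) → 3
  R → 3
  γ[g; MIN(a)→c](R) → 3
  (ρ[d/g](R) ⋈[a=c] γ[g; MIN(a)→c](R)) → 3
  π[g]((ρ[d/g](R) ⋈[a=c] γ[g; MIN(a)→c](R))) → 3
  σ[g>=6](π[g]((ρ[d/g](R) ⋈[a=c] γ[g; MIN(a)→c](R)))) → 1
E2 per-node cardinality:
  R → 3
  γ[g; MIN(a)→c](R) → 3
  R → 3
  ρ[d/g](R) → 3
  (γ[g; MIN(a)→c](R) ⋈[c=a] ρ[d/g](R)) → 3
  π[d,a,g,c]((γ[g; MIN(a)→c](R) ⋈[c=a] ρ[d/g](R))) → 3
  π[g](π[d,a,g,c]((γ[g; MIN(a)→c](R) ⋈[c=a] ρ[d/g](R)))) → 3
  σ[g>=6](π[g](π[d,a,g,c]((γ[g; MIN(a)→c](R) ⋈[c=a] ρ[d/g](R))))) → 1

E1 and E2 produce the same multiset:
g
6

yes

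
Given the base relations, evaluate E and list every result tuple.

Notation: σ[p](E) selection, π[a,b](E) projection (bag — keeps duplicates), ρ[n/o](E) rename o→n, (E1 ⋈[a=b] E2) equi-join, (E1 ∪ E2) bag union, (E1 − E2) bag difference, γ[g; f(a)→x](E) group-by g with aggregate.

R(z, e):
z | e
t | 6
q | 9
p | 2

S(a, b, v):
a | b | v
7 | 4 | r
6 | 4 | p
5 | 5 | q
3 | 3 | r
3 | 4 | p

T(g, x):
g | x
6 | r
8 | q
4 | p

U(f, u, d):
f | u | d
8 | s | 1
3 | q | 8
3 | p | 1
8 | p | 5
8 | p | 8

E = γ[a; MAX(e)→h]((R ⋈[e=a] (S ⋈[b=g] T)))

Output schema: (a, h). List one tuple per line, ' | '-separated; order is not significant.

Row counts bottom-up:
  R → 3
  S → 5
  T → 3
  (S ⋈[b=g] T) → 3
  (R ⋈[e=a] (S ⋈[b=g] T)) → 1
  γ[a; MAX(e)→h]((R ⋈[e=a] (S ⋈[b=g] T))) → 1

== RESULT ==
a | h
6 | 6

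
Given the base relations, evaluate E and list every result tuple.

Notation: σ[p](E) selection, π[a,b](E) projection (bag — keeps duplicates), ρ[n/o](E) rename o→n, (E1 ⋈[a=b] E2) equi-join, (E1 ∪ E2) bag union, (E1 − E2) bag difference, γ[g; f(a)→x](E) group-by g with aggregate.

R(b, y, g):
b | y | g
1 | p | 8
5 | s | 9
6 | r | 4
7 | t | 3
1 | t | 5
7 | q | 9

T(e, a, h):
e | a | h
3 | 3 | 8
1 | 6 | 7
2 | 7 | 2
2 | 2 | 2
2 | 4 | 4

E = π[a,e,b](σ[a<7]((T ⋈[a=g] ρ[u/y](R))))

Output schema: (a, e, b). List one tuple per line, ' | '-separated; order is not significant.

Stepwise |·|:
  T → 5
  R → 6
  ρ[u/y](R) → 6
  (T ⋈[a=g] ρ[u/y](R)) → 2
  σ[a<7]((T ⋈[a=g] ρ[u/y](R))) → 2
  π[a,e,b](σ[a<7]((T ⋈[a=g] ρ[u/y](R)))) → 2

== RESULT ==
a | e | b
3 | 3 | 7
4 | 2 | 6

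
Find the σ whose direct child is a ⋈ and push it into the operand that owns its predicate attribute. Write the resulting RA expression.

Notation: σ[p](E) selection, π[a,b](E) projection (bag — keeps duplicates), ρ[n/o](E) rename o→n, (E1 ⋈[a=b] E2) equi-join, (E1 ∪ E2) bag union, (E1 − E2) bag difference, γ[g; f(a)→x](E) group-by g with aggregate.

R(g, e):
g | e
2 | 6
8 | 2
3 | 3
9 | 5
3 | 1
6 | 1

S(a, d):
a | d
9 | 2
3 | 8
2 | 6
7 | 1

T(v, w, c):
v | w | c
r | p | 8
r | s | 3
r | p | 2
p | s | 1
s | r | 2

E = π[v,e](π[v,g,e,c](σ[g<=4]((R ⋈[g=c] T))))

σ filters on g, owned by the left side.
E' = π[v,e](π[v,g,e,c]((σ[g<=4](R) ⋈[g=c] T)))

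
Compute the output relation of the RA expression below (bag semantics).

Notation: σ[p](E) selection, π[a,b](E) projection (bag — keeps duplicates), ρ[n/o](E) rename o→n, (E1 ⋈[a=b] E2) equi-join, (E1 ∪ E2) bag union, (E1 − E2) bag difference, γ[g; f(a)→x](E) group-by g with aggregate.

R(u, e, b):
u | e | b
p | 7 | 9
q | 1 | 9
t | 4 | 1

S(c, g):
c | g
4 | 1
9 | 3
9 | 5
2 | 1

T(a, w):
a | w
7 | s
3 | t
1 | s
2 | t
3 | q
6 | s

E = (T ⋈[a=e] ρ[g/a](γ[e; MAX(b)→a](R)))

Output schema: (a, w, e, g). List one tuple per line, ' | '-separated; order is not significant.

Row counts bottom-up:
  T → 6
  R → 3
  γ[e; MAX(b)→a](R) → 3
  ρ[g/a](γ[e; MAX(b)→a](R)) → 3
  (T ⋈[a=e] ρ[g/a](γ[e; MAX(b)→a](R))) → 2

== RESULT ==
a | w | e | g
1 | s | 1 | 9
7 | s | 7 | 9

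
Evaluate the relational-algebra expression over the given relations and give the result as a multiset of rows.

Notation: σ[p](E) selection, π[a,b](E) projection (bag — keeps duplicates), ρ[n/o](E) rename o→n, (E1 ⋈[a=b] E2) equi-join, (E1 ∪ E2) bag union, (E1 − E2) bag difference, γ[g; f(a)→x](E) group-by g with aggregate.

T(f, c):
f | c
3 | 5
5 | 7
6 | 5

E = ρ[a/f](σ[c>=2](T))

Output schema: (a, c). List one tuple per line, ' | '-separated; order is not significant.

Stepwise |·|:
  T → 3
  σ[c>=2](T) → 3
  ρ[a/f](σ[c>=2](T)) → 3

== RESULT ==
a | c
3 | 5
5 | 7
6 | 5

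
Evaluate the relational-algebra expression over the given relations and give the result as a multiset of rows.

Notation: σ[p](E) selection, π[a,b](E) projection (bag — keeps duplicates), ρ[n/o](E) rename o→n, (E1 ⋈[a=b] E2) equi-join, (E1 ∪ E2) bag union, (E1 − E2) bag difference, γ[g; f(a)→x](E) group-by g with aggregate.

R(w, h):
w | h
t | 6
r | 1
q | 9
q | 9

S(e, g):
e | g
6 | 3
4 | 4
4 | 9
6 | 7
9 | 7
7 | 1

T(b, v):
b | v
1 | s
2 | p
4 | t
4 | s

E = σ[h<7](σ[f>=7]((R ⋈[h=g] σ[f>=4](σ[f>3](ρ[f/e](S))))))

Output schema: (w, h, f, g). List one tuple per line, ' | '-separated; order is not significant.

Row counts bottom-up:
  R → 4
  S → 6
  ρ[f/e](S) → 6
  σ[f>3](ρ[f/e](S)) → 6
  σ[f>=4](σ[f>3](ρ[f/e](S))) → 6
  (R ⋈[h=g] σ[f>=4](σ[f>3](ρ[f/e](S)))) → 3
  σ[f>=7]((R ⋈[h=g] σ[f>=4](σ[f>3](ρ[f/e](S))))) → 1
  σ[h<7](σ[f>=7]((R ⋈[h=g] σ[f>=4](σ[f>3](ρ[f/e](S)))))) → 1

== RESULT ==
w | h | f | g
r | 1 | 7 | 1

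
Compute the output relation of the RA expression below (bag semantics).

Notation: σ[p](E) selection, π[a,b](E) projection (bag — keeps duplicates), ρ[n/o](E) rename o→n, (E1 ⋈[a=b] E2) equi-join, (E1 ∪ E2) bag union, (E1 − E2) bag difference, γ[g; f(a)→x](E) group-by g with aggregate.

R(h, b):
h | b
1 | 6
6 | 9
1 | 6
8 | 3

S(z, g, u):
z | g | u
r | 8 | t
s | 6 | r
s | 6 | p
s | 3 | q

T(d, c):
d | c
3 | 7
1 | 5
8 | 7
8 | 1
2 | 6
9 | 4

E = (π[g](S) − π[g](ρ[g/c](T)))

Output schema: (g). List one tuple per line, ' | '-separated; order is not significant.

Per-node cardinality:
  S → 4
  π[g](S) → 4
  T → 6
  ρ[g/c](T) → 6
  π[g](ρ[g/c](T)) → 6
  (π[g](S) − π[g](ρ[g/c](T))) → 3

== RESULT ==
g
3
6
8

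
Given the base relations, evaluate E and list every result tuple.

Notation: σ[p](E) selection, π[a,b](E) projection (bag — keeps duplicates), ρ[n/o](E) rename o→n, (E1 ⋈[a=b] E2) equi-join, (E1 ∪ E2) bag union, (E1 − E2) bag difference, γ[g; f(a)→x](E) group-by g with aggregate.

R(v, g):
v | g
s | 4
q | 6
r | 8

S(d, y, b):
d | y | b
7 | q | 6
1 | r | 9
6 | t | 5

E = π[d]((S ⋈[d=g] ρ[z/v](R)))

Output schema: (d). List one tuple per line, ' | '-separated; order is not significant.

Row counts bottom-up:
  S → 3
  R → 3
  ρ[z/v](R) → 3
  (S ⋈[d=g] ρ[z/v](R)) → 1
  π[d]((S ⋈[d=g] ρ[z/v](R))) → 1

== RESULT ==
d
6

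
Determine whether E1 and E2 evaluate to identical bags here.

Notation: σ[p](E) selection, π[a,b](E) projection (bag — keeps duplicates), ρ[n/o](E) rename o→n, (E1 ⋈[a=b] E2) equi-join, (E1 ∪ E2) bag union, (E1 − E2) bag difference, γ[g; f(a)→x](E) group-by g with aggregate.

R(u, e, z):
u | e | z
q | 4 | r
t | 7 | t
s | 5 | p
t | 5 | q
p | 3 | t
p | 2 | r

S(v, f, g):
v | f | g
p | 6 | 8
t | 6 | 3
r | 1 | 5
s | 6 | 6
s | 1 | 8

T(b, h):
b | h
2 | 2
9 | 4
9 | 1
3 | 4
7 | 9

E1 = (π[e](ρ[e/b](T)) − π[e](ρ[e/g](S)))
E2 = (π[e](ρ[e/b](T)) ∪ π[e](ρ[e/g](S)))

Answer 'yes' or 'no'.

E1 row counts bottom-up:
  T → 5
  ρ[e/b](T) → 5
  π[e](ρ[e/b](T)) → 5
  S → 5
  ρ[e/g](S) → 5
  π[e](ρ[e/g](S)) → 5
  (π[e](ρ[e/b](T)) − π[e](ρ[e/g](S))) → 4
E2 row counts bottom-up:
  T → 5
  ρ[e/b](T) → 5
  π[e](ρ[e/b](T)) → 5
  S → 5
  ρ[e/g](S) → 5
  π[e](ρ[e/g](S)) → 5
  (π[e](ρ[e/b](T)) ∪ π[e](ρ[e/g](S))) → 10

E1 result:
e
2
7
9
9
E2 result:
e
2
3
3
5
6
7
8
8
9
9
Witness: (6,) appears 0× in E1 but 1× in E2.

no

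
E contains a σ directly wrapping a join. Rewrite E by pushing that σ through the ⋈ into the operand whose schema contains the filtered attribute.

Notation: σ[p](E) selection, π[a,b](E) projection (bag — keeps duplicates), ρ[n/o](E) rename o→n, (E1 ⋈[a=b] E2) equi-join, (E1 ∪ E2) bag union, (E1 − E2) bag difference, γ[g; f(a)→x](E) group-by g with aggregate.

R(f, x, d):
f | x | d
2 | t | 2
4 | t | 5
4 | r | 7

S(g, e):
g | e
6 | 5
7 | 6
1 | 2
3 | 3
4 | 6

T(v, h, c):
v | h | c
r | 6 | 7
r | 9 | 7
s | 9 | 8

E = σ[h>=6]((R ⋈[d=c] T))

σ filters on h, owned by the right side.
E' = (R ⋈[d=c] σ[h>=6](T))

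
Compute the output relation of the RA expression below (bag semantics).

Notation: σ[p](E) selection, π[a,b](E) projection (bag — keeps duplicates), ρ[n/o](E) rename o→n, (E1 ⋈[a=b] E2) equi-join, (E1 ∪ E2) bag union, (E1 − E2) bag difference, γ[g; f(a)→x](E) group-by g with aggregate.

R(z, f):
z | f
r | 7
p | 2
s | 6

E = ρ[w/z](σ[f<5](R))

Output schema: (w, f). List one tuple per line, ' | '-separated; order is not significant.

Row counts bottom-up:
  R → 3
  σ[f<5](R) → 1
  ρ[w/z](σ[f<5](R)) → 1

== RESULT ==
w | f
p | 2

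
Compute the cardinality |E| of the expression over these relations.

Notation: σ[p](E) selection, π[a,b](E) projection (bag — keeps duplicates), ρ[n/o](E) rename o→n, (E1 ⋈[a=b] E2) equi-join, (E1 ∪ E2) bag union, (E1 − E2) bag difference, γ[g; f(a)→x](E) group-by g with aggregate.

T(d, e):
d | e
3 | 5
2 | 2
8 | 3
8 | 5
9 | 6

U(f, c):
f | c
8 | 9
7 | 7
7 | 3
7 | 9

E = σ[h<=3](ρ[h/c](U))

Stepwise |·|:
  U → 4
  ρ[h/c](U) → 4
  σ[h<=3](ρ[h/c](U)) → 1

|E| = 1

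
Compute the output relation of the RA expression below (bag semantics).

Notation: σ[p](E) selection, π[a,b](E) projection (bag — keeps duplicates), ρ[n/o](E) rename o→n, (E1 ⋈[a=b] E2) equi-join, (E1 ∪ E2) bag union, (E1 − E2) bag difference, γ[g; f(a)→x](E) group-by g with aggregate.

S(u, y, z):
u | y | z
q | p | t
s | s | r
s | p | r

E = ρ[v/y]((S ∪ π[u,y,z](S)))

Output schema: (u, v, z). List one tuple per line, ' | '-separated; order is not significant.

Subexpression sizes:
  S → 3
  S → 3
  π[u,y,z](S) → 3
  (S ∪ π[u,y,z](S)) → 6
  ρ[v/y]((S ∪ π[u,y,z](S))) → 6

== RESULT ==
u | v | z
q | p | t
q | p | t
s | p | r
s | p | r
s | s | r
s | s | r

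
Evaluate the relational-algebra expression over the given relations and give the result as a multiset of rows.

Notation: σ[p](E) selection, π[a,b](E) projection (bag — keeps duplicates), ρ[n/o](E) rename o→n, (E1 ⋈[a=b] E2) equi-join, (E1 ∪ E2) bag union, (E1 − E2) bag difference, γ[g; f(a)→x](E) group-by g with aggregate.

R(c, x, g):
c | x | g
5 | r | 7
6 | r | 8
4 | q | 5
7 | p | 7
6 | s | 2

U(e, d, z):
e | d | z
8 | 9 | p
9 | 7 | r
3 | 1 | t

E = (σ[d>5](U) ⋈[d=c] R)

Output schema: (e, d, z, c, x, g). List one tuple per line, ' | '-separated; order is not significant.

Subexpression sizes:
  U → 3
  σ[d>5](U) → 2
  R → 5
  (σ[d>5](U) ⋈[d=c] R) → 1

== RESULT ==
e | d | z | c | x | g
9 | 7 | r | 7 | p | 7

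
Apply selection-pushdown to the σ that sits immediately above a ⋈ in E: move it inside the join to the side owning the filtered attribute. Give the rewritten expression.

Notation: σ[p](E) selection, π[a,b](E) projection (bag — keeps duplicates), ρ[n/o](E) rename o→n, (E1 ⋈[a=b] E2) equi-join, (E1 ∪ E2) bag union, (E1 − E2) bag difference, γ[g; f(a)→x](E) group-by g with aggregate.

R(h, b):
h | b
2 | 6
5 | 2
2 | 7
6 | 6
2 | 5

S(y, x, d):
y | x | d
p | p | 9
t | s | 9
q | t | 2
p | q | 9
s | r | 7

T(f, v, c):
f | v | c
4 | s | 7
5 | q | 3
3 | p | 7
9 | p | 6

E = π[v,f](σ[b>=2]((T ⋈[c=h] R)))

σ filters on b, owned by the right side.
E' = π[v,f]((T ⋈[c=h] σ[b>=2](R)))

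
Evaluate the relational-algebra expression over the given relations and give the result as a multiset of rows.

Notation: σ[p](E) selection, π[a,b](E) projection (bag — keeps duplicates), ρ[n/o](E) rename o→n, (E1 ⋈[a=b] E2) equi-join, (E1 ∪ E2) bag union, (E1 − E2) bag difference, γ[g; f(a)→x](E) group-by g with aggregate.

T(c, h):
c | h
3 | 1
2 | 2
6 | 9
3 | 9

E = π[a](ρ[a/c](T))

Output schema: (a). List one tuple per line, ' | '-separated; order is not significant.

Subexpression sizes:
  T → 4
  ρ[a/c](T) → 4
  π[a](ρ[a/c](T)) → 4

== RESULT ==
a
2
3
3
6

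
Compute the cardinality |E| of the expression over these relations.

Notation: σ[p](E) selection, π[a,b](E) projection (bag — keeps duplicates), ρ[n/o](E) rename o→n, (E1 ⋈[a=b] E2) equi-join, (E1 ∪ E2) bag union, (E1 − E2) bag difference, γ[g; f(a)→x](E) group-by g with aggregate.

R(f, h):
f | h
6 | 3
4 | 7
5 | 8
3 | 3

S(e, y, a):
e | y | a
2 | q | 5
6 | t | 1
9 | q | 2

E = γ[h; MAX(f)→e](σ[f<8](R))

Per-node cardinality:
  R → 4
  σ[f<8](R) → 4
  γ[h; MAX(f)→e](σ[f<8](R)) → 3

|E| = 3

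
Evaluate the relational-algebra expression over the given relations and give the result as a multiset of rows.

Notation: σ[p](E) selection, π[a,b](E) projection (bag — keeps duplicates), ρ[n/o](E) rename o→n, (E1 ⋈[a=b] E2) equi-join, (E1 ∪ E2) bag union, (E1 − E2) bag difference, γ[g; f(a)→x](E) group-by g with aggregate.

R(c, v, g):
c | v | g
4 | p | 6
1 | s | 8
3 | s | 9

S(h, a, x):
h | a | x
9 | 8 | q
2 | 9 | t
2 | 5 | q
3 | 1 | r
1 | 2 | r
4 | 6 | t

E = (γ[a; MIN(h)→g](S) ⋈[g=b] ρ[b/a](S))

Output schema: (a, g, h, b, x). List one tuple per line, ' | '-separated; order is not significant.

Per-node cardinality:
  S → 6
  γ[a; MIN(h)→g](S) → 6
  S → 6
  ρ[b/a](S) → 6
  (γ[a; MIN(h)→g](S) ⋈[g=b] ρ[b/a](S)) → 4

== RESULT ==
a | g | h | b | x
2 | 1 | 3 | 1 | r
5 | 2 | 1 | 2 | r
8 | 9 | 2 | 9 | t
9 | 2 | 1 | 2 | r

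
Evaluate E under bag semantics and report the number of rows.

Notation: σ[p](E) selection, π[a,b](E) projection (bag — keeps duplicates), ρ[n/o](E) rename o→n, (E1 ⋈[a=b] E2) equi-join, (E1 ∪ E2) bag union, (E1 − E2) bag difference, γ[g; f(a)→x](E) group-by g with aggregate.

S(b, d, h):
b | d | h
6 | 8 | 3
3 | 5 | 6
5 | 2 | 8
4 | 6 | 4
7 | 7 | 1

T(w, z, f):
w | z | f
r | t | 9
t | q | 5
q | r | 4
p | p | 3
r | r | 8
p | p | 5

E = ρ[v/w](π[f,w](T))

Subexpression sizes:
  T → 6
  π[f,w](T) → 6
  ρ[v/w](π[f,w](T)) → 6

|E| = 6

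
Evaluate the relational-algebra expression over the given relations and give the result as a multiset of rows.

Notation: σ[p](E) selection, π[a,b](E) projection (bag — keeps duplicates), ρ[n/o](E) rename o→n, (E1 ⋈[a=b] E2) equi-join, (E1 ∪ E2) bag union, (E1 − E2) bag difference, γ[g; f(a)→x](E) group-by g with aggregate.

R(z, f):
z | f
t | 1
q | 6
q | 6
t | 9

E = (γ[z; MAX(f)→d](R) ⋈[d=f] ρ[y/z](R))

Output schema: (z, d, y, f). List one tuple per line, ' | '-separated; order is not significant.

Row counts bottom-up:
  R → 4
  γ[z; MAX(f)→d](R) → 2
  R → 4
  ρ[y/z](R) → 4
  (γ[z; MAX(f)→d](R) ⋈[d=f] ρ[y/z](R)) → 3

== RESULT ==
z | d | y | f
q | 6 | q | 6
q | 6 | q | 6
t | 9 | t | 9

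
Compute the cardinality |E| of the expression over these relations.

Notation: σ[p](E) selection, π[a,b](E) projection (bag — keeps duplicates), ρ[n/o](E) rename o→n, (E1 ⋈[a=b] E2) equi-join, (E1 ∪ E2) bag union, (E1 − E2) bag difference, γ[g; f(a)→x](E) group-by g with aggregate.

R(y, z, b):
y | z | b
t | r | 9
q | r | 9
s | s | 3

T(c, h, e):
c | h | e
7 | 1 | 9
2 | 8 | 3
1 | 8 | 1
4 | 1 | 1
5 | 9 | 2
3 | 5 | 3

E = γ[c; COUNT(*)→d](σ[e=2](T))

Row counts bottom-up:
  T → 6
  σ[e=2](T) → 1
  γ[c; COUNT(*)→d](σ[e=2](T)) → 1

|E| = 1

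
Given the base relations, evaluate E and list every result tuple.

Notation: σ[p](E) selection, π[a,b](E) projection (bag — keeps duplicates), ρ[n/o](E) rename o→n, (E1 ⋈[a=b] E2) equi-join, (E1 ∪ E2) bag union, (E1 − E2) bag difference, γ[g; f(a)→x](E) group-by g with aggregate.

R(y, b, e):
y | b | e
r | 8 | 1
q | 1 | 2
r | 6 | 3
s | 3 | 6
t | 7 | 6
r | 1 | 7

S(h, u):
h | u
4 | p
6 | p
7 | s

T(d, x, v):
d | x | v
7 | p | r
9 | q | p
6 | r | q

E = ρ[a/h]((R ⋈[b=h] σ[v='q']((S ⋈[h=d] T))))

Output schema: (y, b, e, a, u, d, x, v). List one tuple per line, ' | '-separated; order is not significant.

Subexpression sizes:
  R → 6
  S → 3
  T → 3
  (S ⋈[h=d] T) → 2
  σ[v='q']((S ⋈[h=d] T)) → 1
  (R ⋈[b=h] σ[v='q']((S ⋈[h=d] T))) → 1
  ρ[a/h]((R ⋈[b=h] σ[v='q']((S ⋈[h=d] T)))) → 1

== RESULT ==
y | b | e | a | u | d | x | v
r | 6 | 3 | 6 | p | 6 | r | q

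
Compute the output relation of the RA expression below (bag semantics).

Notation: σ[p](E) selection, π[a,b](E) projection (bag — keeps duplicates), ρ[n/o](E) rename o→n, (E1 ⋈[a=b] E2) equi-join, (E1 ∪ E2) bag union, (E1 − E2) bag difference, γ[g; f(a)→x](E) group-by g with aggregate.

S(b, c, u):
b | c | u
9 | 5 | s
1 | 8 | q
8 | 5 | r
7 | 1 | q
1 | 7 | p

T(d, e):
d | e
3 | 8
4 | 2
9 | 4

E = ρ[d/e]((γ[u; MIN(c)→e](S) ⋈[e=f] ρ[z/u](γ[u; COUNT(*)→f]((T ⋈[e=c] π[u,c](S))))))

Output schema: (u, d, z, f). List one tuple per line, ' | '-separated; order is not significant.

Per-node cardinality:
  S → 5
  γ[u; MIN(c)→e](S) → 4
  T → 3
  S → 5
  π[u,c](S) → 5
  (T ⋈[e=c] π[u,c](S)) → 1
  γ[u; COUNT(*)→f]((T ⋈[e=c] π[u,c](S))) → 1
  ρ[z/u](γ[u; COUNT(*)→f]((T ⋈[e=c] π[u,c](S)))) → 1
  (γ[u; MIN(c)→e](S) ⋈[e=f] ρ[z/u](γ[u; COUNT(*)→f]((T ⋈[e=c] π[u,c](S))))) → 1
  ρ[d/e]((γ[u; MIN(c)→e](S) ⋈[e=f] ρ[z/u](γ[u; COUNT(*)→f]((T ⋈[e=c] π[u,c](S)))))) → 1

== RESULT ==
u | d | z | f
q | 1 | q | 1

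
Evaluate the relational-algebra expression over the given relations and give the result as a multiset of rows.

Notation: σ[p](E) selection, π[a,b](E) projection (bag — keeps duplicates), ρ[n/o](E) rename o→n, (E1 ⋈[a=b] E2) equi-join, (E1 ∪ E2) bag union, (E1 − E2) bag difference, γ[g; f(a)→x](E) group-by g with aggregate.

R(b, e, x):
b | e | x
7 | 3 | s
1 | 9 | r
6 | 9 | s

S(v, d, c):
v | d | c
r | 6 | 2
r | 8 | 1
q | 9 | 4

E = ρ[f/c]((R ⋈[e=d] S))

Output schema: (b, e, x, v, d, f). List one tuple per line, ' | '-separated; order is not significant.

Subexpression sizes:
  R → 3
  S → 3
  (R ⋈[e=d] S) → 2
  ρ[f/c]((R ⋈[e=d] S)) → 2

== RESULT ==
b | e | x | v | d | f
1 | 9 | r | q | 9 | 4
6 | 9 | s | q | 9 | 4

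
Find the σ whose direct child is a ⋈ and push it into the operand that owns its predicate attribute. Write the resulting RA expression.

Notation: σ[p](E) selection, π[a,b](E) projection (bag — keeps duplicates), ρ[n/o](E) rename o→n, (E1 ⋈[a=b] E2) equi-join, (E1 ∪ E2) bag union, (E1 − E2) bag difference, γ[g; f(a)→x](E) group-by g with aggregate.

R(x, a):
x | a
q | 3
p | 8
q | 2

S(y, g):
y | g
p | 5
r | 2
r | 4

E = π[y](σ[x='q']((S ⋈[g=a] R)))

σ filters on x, owned by the right side.
E' = π[y]((S ⋈[g=a] σ[x='q'](R)))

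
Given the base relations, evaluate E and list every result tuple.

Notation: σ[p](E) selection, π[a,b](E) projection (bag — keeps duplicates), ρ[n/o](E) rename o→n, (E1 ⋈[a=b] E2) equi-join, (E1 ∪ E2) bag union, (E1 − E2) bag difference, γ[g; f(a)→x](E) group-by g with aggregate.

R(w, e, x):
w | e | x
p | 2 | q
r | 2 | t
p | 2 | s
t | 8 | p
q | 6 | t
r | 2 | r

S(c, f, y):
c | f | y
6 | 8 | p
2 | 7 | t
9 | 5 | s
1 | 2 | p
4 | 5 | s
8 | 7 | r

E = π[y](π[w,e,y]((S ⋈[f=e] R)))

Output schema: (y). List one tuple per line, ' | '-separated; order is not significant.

Stepwise |·|:
  S → 6
  R → 6
  (S ⋈[f=e] R) → 5
  π[w,e,y]((S ⋈[f=e] R)) → 5
  π[y](π[w,e,y]((S ⋈[f=e] R))) → 5

== RESULT ==
y
p
p
p
p
p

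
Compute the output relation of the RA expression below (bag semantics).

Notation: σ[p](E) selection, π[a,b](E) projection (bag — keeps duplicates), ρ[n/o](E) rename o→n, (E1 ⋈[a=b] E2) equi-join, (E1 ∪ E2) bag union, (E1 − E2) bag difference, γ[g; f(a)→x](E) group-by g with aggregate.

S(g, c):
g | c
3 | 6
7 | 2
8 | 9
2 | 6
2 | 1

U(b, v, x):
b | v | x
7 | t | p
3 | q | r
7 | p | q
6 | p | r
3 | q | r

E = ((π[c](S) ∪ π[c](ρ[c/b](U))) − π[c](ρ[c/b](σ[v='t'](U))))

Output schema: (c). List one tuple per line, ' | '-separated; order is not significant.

Stepwise |·|:
  S → 5
  π[c](S) → 5
  U → 5
  ρ[c/b](U) → 5
  π[c](ρ[c/b](U)) → 5
  (π[c](S) ∪ π[c](ρ[c/b](U))) → 10
  U → 5
  σ[v='t'](U) → 1
  ρ[c/b](σ[v='t'](U)) → 1
  π[c](ρ[c/b](σ[v='t'](U))) → 1
  ((π[c](S) ∪ π[c](ρ[c/b](U))) − π[c](ρ[c/b](σ[v='t'](U)))) → 9

== RESULT ==
c
1
2
3
3
6
6
6
7
9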